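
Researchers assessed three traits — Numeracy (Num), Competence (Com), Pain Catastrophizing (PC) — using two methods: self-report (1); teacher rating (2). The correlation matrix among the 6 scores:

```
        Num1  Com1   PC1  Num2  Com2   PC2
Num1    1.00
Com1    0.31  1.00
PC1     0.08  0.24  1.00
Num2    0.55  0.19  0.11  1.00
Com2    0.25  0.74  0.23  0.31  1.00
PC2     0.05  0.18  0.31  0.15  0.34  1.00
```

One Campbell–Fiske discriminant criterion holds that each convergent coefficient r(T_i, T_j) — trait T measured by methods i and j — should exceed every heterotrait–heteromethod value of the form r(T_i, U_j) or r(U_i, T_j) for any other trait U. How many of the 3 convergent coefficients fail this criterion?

Checking each validity diagonal entry against its comparison values:
Num (methods 1·2): 0.55 vs {0.25, 0.19, 0.05, 0.11} → pass.
Com (methods 1·2): 0.74 vs {0.19, 0.25, 0.18, 0.23} → pass.
PC (methods 1·2): 0.31 vs {0.11, 0.05, 0.23, 0.18} → pass.
0 of 3 fail.

0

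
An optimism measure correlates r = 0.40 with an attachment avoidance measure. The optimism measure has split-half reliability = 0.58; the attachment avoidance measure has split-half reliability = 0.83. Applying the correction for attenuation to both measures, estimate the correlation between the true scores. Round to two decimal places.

r_true = r_obs / √(r_xx · r_yy) = 0.40 / √(0.58 × 0.83) = 0.40 / √0.4814 = 0.40 / 0.6938 ≈ 0.58.

0.58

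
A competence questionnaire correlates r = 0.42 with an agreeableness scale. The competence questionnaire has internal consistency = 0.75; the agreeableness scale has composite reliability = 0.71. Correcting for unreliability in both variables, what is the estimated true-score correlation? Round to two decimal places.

0.58

r_true = r_obs / √(r_xx · r_yy) = 0.42 / √(0.75 × 0.71) = 0.42 / √0.5325 = 0.42 / 0.7297 ≈ 0.58.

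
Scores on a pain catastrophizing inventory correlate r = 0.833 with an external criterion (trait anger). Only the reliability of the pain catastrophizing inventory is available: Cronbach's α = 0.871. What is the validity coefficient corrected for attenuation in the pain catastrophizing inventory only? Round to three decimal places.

0.893

Single correction: r_c = r_obs / √r_xx = 0.833 / √0.871 = 0.833 / 0.9333 ≈ 0.893.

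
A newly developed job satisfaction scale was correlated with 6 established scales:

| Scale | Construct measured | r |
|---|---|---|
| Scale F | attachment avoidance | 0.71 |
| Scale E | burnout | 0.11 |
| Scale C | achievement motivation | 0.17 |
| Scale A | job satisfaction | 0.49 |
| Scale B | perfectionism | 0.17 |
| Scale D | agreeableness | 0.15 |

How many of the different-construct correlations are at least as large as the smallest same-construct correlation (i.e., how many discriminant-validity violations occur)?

Convergent (same construct = job satisfaction): Scale A.
Smallest convergent = 0.49. Discriminant values: 0.71, 0.11, 0.17, 0.17, 0.15; count ≥ 0.49 → 1.

1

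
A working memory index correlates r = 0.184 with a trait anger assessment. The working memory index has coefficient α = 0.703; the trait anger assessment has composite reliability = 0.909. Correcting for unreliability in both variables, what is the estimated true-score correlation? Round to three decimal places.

r_true = r_obs / √(r_xx · r_yy) = 0.184 / √(0.703 × 0.909) = 0.184 / √0.639027 = 0.184 / 0.7994 ≈ 0.230.

0.230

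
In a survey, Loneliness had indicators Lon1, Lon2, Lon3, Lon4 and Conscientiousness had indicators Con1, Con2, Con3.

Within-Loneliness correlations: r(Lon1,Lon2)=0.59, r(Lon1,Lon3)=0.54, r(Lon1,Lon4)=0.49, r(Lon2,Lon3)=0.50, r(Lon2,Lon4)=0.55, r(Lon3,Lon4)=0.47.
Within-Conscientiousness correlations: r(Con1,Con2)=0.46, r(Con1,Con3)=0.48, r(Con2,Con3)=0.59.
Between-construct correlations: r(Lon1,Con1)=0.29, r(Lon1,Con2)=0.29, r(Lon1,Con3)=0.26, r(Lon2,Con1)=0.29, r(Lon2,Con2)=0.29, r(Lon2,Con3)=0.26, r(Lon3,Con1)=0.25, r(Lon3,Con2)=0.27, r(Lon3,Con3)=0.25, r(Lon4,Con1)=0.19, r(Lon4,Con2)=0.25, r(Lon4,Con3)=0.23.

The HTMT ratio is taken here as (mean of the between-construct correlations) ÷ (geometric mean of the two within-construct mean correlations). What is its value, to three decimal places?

Between-construct mean = 3.12/12 = 0.2600.
Mean within-Lon = 3.14/6 = 0.5233; mean within-Con = 1.53/3 = 0.5100.
Geometric mean = √(0.5233 × 0.5100) = 0.5166.
HTMT = 0.2600 / 0.5166 = 0.503.

0.503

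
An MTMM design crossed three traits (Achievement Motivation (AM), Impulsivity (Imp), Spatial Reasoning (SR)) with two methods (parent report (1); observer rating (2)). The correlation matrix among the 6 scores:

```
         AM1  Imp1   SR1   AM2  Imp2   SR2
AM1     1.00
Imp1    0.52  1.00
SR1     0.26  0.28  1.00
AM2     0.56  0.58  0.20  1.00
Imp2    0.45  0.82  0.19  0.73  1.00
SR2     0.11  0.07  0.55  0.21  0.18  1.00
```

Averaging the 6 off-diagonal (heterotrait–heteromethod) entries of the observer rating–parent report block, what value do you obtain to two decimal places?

HTHM values (method 2 × method 1): 0.58, 0.20, 0.45, 0.19, 0.11, 0.07; mean = 1.60/6 = 0.27.

0.27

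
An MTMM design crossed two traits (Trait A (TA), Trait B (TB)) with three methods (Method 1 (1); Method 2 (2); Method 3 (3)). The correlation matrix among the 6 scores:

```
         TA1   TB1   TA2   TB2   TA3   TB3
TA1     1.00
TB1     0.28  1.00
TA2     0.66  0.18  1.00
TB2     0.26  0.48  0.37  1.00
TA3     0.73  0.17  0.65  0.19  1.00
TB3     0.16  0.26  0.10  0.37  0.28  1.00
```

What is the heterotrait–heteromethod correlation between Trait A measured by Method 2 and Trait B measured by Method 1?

0.18

Different traits and methods: r(TA2, TB1) = 0.18.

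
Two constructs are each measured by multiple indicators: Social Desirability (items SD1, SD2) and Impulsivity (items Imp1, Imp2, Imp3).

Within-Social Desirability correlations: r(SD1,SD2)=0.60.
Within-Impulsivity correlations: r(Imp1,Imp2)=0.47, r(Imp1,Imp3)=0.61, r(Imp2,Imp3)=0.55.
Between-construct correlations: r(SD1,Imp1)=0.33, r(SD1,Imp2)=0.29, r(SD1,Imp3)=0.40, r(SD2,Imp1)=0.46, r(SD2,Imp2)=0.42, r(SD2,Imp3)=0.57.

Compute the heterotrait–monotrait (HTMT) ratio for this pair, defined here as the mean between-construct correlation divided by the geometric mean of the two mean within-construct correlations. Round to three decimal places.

0.721

Between-construct mean = 2.47/6 = 0.4117.
Mean within-SD = 0.60/1 = 0.6000; mean within-Imp = 1.63/3 = 0.5433.
Geometric mean = √(0.6000 × 0.5433) = 0.5709.
HTMT = 0.4117 / 0.5709 = 0.721.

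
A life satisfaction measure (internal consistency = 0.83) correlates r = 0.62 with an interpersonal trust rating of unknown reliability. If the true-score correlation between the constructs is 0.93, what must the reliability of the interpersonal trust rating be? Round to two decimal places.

r_true = r_obs / √(r_xx · r_yy) ⇒ 0.93 = 0.62 / √(0.83 · r_yy).
√(0.83 · r_yy) = 0.62 / 0.93 = 0.6667; 0.83 · r_yy = 0.4445; r_yy = 0.4445 / 0.83 ≈ 0.54.

0.54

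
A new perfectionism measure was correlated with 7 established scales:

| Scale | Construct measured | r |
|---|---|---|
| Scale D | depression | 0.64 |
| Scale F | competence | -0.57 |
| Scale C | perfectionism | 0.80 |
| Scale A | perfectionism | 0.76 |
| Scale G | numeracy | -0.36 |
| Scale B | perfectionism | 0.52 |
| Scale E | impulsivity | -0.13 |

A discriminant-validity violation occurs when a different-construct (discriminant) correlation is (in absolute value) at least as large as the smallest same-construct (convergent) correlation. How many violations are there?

Convergent (same construct = perfectionism): Scale C, Scale A, Scale B.
Smallest convergent = 0.52. Discriminant |r|: 0.64, 0.57, 0.36, 0.13; count ≥ 0.52 → 2.

2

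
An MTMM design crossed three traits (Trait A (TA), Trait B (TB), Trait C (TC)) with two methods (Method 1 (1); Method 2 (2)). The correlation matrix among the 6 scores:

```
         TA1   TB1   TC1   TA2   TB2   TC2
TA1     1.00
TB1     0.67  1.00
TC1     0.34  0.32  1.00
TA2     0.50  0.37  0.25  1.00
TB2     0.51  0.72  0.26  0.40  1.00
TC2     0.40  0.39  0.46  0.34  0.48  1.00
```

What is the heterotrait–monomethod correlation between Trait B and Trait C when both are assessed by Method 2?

0.48

Different traits, same method: r(TB2, TC2) = 0.48.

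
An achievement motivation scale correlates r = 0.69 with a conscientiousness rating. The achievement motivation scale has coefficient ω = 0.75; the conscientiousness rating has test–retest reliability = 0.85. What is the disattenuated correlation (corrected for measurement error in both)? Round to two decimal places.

0.86

r_true = r_obs / √(r_xx · r_yy) = 0.69 / √(0.75 × 0.85) = 0.69 / √0.6375 = 0.69 / 0.7984 ≈ 0.86.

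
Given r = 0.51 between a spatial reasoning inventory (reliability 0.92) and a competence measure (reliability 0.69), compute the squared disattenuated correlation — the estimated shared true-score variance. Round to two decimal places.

0.41

Disattenuated r = 0.51 / √(0.92 × 0.69) = 0.51 / 0.7967 = 0.6401.
Shared true-score variance = 0.6401² = 0.4097 ≈ 0.41.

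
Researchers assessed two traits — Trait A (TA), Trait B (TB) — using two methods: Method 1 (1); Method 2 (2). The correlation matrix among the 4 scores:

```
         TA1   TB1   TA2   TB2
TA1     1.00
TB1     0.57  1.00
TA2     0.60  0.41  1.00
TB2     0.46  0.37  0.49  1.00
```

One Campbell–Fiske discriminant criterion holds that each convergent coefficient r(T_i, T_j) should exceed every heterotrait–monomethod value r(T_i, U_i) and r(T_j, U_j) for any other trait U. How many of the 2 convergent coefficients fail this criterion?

1

Each convergent coefficient versus the relevant comparison correlations:
TA (methods 1·2): 0.60 vs {0.57, 0.49} → pass.
TB (methods 1·2): 0.37 vs {0.57, 0.49} → fail.
1 of 2 fail.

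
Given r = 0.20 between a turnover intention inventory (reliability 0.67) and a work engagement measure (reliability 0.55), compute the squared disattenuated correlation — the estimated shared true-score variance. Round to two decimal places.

0.11

Disattenuated r = 0.20 / √(0.67 × 0.55) = 0.20 / 0.6070 = 0.3295.
Shared true-score variance = 0.3295² = 0.1086 ≈ 0.11.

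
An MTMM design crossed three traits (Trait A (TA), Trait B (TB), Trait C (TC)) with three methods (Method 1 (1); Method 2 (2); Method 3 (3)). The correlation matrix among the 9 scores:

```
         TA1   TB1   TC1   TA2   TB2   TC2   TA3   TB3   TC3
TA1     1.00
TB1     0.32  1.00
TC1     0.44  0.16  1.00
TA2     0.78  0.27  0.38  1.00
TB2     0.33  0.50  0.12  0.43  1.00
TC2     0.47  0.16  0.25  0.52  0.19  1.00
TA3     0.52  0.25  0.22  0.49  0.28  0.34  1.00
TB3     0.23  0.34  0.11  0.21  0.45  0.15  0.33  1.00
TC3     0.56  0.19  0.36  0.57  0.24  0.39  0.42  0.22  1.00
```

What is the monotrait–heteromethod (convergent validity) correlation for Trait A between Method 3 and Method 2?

Same trait (TA), different methods: r(TA3, TA2) = 0.49.

0.49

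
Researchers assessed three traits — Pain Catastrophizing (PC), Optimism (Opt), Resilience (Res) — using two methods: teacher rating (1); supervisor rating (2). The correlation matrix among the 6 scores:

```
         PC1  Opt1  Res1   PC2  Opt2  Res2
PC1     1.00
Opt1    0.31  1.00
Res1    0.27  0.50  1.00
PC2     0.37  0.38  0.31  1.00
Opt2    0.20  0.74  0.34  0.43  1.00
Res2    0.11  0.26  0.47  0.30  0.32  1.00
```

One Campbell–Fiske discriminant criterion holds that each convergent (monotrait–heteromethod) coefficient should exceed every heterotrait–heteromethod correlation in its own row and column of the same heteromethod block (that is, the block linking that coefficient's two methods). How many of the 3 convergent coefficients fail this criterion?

Convergent coefficients and their comparison sets:
PC (methods 1·2): 0.37 vs {0.20, 0.38, 0.11, 0.31} → fail.
Opt (methods 1·2): 0.74 vs {0.38, 0.20, 0.26, 0.34} → pass.
Res (methods 1·2): 0.47 vs {0.31, 0.11, 0.34, 0.26} → pass.
1 of 3 fail.

1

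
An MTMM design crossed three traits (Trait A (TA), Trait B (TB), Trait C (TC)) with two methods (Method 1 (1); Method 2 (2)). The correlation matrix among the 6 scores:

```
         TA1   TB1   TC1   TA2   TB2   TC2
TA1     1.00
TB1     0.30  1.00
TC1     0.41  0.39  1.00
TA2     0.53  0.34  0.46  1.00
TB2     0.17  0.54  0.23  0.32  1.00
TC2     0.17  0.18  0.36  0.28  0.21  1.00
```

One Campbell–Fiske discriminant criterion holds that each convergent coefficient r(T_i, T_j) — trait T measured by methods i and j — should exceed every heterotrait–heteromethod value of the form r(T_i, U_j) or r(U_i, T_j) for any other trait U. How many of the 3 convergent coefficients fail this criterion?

1

Convergent coefficients and their comparison sets:
TA (methods 1·2): 0.53 vs {0.17, 0.34, 0.17, 0.46} → pass.
TB (methods 1·2): 0.54 vs {0.34, 0.17, 0.18, 0.23} → pass.
TC (methods 1·2): 0.36 vs {0.46, 0.17, 0.23, 0.18} → fail.
1 of 3 fail.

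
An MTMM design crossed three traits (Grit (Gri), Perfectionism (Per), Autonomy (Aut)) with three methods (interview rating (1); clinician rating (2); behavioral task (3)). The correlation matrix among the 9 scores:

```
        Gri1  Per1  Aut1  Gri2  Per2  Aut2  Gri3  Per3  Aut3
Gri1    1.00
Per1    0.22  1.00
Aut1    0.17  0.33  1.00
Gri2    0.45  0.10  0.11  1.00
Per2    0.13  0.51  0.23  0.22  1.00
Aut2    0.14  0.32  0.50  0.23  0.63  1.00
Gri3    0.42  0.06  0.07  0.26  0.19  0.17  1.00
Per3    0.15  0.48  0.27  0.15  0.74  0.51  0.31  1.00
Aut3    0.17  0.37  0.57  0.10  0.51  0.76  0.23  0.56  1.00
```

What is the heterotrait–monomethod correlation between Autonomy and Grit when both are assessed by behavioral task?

0.23

Different traits, same method: r(Aut3, Gri3) = 0.23.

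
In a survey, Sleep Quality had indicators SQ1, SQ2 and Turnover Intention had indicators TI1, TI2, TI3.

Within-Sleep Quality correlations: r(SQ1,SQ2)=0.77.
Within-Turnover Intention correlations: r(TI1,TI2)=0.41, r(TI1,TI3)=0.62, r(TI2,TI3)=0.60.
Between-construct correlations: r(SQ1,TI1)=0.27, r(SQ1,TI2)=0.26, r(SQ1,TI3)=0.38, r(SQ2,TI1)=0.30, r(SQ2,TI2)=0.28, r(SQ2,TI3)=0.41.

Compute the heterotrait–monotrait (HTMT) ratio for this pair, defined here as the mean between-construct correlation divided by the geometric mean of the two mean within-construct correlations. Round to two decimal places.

0.49

Between-construct mean = 1.90/6 = 0.3167.
Mean within-SQ = 0.77/1 = 0.7700; mean within-TI = 1.63/3 = 0.5433.
Geometric mean = √(0.7700 × 0.5433) = 0.6468.
HTMT = 0.3167 / 0.6468 = 0.49.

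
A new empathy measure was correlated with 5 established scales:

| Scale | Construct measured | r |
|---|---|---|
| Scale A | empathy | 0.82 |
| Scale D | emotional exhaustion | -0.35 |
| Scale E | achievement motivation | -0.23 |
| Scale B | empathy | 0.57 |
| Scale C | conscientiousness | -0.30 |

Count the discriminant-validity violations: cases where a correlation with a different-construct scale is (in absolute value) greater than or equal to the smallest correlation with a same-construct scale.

0

Convergent (same construct = empathy): Scale A, Scale B.
Smallest convergent = 0.57. Discriminant |r|: 0.35, 0.23, 0.30; count ≥ 0.57 → 0.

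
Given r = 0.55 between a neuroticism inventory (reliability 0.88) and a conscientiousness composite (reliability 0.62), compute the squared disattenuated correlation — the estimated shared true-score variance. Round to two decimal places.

Disattenuated r = 0.55 / √(0.88 × 0.62) = 0.55 / 0.7386 = 0.7447.
Shared true-score variance = 0.7447² = 0.5546 ≈ 0.55.

0.55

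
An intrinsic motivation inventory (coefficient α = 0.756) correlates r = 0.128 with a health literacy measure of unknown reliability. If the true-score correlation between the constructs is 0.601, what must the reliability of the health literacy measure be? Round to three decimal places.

0.060

r_true = r_obs / √(r_xx · r_yy) ⇒ 0.601 = 0.128 / √(0.756 · r_yy).
√(0.756 · r_yy) = 0.128 / 0.601 = 0.2130; 0.756 · r_yy = 0.0454; r_yy = 0.0454 / 0.756 ≈ 0.060.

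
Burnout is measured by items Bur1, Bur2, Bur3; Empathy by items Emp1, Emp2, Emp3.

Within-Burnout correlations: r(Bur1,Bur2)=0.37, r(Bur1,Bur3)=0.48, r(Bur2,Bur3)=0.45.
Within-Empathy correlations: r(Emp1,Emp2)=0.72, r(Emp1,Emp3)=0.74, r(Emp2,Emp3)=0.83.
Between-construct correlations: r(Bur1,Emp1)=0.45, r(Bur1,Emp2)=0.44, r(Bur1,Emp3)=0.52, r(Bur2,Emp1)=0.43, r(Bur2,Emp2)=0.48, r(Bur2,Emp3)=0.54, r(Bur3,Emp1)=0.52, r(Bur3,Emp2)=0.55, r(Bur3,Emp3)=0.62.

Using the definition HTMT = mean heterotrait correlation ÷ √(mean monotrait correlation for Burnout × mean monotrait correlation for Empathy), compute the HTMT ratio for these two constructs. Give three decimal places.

0.879

Mean between = 4.55/9 = 0.5056.
Mean within-Bur = 1.30/3 = 0.4333; mean within-Emp = 2.29/3 = 0.7633.
Geometric mean = √(0.4333 × 0.7633) = 0.5751.
HTMT = 0.5056 / 0.5751 = 0.879.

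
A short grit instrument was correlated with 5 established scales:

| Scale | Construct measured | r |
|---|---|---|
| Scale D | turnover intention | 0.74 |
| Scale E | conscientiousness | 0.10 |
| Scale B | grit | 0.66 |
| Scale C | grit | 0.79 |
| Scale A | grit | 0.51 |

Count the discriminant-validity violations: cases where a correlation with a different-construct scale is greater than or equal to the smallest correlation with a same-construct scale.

1

Convergent (same construct = grit): Scale B, Scale C, Scale A.
Smallest convergent = 0.51. Discriminant values: 0.74, 0.10; count ≥ 0.51 → 1.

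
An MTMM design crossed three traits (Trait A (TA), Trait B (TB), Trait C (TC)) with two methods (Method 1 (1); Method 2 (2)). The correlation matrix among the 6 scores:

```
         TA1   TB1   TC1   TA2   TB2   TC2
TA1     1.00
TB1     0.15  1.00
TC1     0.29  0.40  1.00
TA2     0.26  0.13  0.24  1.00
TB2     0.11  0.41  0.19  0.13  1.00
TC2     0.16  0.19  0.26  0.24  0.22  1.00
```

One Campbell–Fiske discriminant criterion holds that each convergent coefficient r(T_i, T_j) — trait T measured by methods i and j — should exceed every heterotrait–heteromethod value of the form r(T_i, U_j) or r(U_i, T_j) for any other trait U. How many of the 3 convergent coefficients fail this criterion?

Convergent coefficients and their comparison sets:
TA (methods 1·2): 0.26 vs {0.11, 0.13, 0.16, 0.24} → pass.
TB (methods 1·2): 0.41 vs {0.13, 0.11, 0.19, 0.19} → pass.
TC (methods 1·2): 0.26 vs {0.24, 0.16, 0.19, 0.19} → pass.
0 of 3 fail.

0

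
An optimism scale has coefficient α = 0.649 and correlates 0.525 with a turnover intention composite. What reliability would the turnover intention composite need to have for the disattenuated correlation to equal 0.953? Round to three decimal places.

0.468

r_true = r_obs / √(r_xx · r_yy) ⇒ 0.953 = 0.525 / √(0.649 · r_yy).
√(0.649 · r_yy) = 0.525 / 0.953 = 0.5509; 0.649 · r_yy = 0.3035; r_yy = 0.3035 / 0.649 ≈ 0.468.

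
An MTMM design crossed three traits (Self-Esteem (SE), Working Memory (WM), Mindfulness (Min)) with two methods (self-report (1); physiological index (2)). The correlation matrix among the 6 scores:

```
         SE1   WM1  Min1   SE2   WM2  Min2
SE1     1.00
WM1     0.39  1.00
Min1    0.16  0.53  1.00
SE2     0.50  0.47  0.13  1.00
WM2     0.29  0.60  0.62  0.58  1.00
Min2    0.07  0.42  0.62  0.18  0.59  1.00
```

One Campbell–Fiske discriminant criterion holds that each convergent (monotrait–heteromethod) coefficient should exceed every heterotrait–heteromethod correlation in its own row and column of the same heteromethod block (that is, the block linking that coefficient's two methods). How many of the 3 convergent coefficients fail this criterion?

2

Each convergent coefficient versus the relevant comparison correlations:
SE (methods 1·2): 0.50 vs {0.29, 0.47, 0.07, 0.13} → pass.
WM (methods 1·2): 0.60 vs {0.47, 0.29, 0.42, 0.62} → fail.
Min (methods 1·2): 0.62 vs {0.13, 0.07, 0.62, 0.42} → fail.
2 of 3 fail.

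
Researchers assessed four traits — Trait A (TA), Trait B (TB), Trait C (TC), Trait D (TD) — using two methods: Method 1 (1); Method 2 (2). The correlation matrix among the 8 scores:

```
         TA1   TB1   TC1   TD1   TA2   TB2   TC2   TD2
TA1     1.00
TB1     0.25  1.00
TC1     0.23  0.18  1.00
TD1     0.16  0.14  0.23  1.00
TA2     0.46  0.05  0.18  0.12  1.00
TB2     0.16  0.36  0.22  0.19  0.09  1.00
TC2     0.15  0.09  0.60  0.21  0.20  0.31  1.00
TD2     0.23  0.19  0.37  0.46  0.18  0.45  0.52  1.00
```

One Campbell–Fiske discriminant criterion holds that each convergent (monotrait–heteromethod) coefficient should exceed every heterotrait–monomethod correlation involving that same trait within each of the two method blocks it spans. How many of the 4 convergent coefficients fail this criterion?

Checking each validity diagonal entry against its comparison values:
TA (methods 1·2): 0.46 vs {0.25, 0.09, 0.23, 0.20, 0.16, 0.18} → pass.
TB (methods 1·2): 0.36 vs {0.25, 0.09, 0.18, 0.31, 0.14, 0.45} → fail.
TC (methods 1·2): 0.60 vs {0.23, 0.20, 0.18, 0.31, 0.23, 0.52} → pass.
TD (methods 1·2): 0.46 vs {0.16, 0.18, 0.14, 0.45, 0.23, 0.52} → fail.
2 of 4 fail.

2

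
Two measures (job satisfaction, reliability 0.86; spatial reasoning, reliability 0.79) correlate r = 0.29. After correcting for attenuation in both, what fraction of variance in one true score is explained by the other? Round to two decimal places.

0.12

Disattenuated r = 0.29 / √(0.86 × 0.79) = 0.29 / 0.8243 = 0.3518.
Shared true-score variance = 0.3518² = 0.1238 ≈ 0.12.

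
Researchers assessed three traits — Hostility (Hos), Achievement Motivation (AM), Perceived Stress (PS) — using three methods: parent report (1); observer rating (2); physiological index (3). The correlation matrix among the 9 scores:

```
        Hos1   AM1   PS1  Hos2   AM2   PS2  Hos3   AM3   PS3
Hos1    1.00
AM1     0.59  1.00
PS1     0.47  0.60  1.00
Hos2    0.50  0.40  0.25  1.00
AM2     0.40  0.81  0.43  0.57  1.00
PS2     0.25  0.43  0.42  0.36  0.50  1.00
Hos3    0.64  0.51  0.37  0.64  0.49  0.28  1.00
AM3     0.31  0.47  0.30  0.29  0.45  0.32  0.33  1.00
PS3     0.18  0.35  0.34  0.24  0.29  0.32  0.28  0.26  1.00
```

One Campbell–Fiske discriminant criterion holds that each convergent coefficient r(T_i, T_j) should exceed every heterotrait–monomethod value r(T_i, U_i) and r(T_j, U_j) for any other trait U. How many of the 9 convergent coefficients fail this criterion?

Each convergent coefficient versus the relevant comparison correlations:
Hos (methods 1·2): 0.50 vs {0.59, 0.57, 0.47, 0.36} → fail.
Hos (methods 1·3): 0.64 vs {0.59, 0.33, 0.47, 0.28} → pass.
Hos (methods 2·3): 0.64 vs {0.57, 0.33, 0.36, 0.28} → pass.
AM (methods 1·2): 0.81 vs {0.59, 0.57, 0.60, 0.50} → pass.
AM (methods 1·3): 0.47 vs {0.59, 0.33, 0.60, 0.26} → fail.
AM (methods 2·3): 0.45 vs {0.57, 0.33, 0.50, 0.26} → fail.
PS (methods 1·2): 0.42 vs {0.47, 0.36, 0.60, 0.50} → fail.
PS (methods 1·3): 0.34 vs {0.47, 0.28, 0.60, 0.26} → fail.
PS (methods 2·3): 0.32 vs {0.36, 0.28, 0.50, 0.26} → fail.
6 of 9 fail.

6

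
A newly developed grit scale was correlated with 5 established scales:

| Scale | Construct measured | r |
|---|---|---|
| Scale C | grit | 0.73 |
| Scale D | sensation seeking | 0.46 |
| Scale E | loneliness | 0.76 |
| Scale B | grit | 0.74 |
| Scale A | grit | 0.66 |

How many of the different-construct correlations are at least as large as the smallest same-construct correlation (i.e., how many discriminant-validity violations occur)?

Convergent (same construct = grit): Scale C, Scale B, Scale A.
Smallest convergent = 0.66. Discriminant values: 0.46, 0.76; count ≥ 0.66 → 1.

1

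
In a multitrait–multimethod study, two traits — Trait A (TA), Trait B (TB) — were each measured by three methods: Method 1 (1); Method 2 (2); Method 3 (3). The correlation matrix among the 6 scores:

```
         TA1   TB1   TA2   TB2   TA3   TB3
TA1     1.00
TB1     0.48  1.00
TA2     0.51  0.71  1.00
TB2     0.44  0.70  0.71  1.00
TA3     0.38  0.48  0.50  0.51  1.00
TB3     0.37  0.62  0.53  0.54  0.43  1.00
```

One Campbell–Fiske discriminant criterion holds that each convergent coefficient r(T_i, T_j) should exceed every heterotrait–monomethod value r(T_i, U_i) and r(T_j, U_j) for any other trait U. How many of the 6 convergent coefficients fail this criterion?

Convergent coefficients and their comparison sets:
TA (methods 1·2): 0.51 vs {0.48, 0.71} → fail.
TA (methods 1·3): 0.38 vs {0.48, 0.43} → fail.
TA (methods 2·3): 0.50 vs {0.71, 0.43} → fail.
TB (methods 1·2): 0.70 vs {0.48, 0.71} → fail.
TB (methods 1·3): 0.62 vs {0.48, 0.43} → pass.
TB (methods 2·3): 0.54 vs {0.71, 0.43} → fail.
5 of 6 fail.

5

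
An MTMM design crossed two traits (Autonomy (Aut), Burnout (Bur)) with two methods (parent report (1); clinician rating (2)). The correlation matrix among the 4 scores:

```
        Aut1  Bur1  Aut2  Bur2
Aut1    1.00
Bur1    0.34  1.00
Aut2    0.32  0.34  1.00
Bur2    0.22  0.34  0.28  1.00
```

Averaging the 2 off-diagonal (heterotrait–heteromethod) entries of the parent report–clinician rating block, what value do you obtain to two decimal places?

HTHM values (method 1 × method 2): 0.22, 0.34; mean = 0.56/2 = 0.28.

0.28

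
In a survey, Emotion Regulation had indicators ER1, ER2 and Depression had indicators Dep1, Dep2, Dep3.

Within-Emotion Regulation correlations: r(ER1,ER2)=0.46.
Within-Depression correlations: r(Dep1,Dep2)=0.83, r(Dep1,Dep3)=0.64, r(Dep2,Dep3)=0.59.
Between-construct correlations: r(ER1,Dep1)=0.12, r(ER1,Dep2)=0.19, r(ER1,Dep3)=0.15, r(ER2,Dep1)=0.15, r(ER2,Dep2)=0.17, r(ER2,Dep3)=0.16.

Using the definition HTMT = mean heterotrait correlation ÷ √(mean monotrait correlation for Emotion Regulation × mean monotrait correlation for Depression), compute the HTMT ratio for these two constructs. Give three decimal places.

0.279

Mean between = 0.94/6 = 0.1567.
Mean within-ER = 0.46/1 = 0.4600; mean within-Dep = 2.06/3 = 0.6867.
Geometric mean = √(0.4600 × 0.6867) = 0.5620.
HTMT = 0.1567 / 0.5620 = 0.279.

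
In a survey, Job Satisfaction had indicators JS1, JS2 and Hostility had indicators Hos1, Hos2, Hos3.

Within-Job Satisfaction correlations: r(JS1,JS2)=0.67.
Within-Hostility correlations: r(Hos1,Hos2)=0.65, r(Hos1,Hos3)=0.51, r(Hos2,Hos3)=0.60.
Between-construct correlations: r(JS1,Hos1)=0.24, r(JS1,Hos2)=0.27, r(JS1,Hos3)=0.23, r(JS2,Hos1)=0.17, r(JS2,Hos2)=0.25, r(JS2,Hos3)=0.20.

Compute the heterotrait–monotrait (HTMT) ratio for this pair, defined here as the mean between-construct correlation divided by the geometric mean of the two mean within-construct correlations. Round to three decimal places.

0.362

Between-construct mean = 1.36/6 = 0.2267.
Mean within-JS = 0.67/1 = 0.6700; mean within-Hos = 1.76/3 = 0.5867.
Geometric mean = √(0.6700 × 0.5867) = 0.6270.
HTMT = 0.2267 / 0.6270 = 0.362.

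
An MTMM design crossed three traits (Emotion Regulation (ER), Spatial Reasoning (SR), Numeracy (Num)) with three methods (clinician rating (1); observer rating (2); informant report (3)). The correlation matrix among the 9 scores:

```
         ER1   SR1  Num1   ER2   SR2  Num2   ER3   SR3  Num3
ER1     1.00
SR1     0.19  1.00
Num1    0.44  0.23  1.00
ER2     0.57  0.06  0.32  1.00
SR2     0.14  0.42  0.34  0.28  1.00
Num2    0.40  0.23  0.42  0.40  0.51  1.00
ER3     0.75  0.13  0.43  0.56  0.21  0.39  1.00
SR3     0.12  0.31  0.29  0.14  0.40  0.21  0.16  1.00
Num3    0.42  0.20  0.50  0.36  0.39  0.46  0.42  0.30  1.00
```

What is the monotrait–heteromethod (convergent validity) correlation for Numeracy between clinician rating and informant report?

Same trait (Num), different methods: r(Num1, Num3) = 0.50.

0.50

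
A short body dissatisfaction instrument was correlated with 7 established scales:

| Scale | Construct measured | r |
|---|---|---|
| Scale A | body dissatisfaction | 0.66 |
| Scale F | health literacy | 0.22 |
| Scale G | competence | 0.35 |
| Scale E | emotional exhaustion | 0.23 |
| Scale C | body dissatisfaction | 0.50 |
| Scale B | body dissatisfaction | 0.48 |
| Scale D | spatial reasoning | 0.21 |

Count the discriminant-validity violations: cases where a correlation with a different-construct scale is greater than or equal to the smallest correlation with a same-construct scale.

Convergent (same construct = body dissatisfaction): Scale A, Scale C, Scale B.
Smallest convergent = 0.48. Discriminant values: 0.22, 0.35, 0.23, 0.21; count ≥ 0.48 → 0.

0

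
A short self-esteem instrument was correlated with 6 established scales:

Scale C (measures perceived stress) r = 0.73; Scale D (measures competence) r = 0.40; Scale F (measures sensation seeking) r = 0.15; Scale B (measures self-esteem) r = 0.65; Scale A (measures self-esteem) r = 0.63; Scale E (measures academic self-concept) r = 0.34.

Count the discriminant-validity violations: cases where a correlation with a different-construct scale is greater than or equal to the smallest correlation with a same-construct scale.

Convergent (same construct = self-esteem): Scale B, Scale A.
Smallest convergent = 0.63. Discriminant values: 0.73, 0.40, 0.15, 0.34; count ≥ 0.63 → 1.

1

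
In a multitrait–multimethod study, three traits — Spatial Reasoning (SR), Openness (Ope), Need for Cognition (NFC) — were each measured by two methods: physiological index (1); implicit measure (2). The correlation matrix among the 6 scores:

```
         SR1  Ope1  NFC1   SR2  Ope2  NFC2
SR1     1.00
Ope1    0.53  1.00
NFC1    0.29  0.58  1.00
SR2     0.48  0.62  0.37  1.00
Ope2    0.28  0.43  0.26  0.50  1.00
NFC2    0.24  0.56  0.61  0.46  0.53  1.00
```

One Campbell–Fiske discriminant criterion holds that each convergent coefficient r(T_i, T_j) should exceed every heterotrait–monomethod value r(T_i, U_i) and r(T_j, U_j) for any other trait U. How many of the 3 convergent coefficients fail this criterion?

Convergent coefficients and their comparison sets:
SR (methods 1·2): 0.48 vs {0.53, 0.50, 0.29, 0.46} → fail.
Ope (methods 1·2): 0.43 vs {0.53, 0.50, 0.58, 0.53} → fail.
NFC (methods 1·2): 0.61 vs {0.29, 0.46, 0.58, 0.53} → pass.
2 of 3 fail.

2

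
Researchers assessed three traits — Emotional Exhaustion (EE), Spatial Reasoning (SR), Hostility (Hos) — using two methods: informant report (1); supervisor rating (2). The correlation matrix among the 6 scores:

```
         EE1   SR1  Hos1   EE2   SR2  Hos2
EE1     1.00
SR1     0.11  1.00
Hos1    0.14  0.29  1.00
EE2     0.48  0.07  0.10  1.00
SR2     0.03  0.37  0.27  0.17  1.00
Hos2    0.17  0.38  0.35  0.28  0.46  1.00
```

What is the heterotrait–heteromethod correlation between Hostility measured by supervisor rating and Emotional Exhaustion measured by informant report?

0.17

Different traits and methods: r(Hos2, EE1) = 0.17.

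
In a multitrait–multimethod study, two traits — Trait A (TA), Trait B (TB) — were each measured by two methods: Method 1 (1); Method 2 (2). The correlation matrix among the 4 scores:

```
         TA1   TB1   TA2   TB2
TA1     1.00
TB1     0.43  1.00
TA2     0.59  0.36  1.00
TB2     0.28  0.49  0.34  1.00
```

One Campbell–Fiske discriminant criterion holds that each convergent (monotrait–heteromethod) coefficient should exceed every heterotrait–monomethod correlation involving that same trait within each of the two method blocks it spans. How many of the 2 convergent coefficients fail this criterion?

Convergent coefficients and their comparison sets:
TA (methods 1·2): 0.59 vs {0.43, 0.34} → pass.
TB (methods 1·2): 0.49 vs {0.43, 0.34} → pass.
0 of 2 fail.

0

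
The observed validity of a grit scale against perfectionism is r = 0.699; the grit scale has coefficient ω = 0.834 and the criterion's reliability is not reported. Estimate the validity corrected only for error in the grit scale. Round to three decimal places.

0.765

Single correction: r_c = r_obs / √r_xx = 0.699 / √0.834 = 0.699 / 0.9132 ≈ 0.765.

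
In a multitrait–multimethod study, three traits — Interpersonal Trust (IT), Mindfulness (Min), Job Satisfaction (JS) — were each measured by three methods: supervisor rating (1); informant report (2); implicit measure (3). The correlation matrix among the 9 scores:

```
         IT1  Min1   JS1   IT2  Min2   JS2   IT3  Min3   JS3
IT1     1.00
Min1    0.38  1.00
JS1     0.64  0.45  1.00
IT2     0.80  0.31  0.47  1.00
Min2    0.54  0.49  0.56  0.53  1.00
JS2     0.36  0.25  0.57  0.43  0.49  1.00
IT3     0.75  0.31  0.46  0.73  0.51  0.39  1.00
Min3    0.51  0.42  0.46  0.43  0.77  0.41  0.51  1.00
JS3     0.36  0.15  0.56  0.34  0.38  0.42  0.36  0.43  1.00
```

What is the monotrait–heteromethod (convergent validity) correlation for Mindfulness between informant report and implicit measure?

Same trait (Min), different methods: r(Min2, Min3) = 0.77.

0.77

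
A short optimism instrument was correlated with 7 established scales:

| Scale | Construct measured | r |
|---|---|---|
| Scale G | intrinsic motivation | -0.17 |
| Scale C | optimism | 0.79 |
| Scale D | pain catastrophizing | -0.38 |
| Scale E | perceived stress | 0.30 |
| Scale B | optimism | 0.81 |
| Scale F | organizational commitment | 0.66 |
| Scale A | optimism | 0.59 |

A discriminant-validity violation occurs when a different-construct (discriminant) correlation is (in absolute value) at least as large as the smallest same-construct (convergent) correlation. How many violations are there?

Convergent (same construct = optimism): Scale C, Scale B, Scale A.
Smallest convergent = 0.59. Discriminant |r|: 0.17, 0.38, 0.30, 0.66; count ≥ 0.59 → 1.

1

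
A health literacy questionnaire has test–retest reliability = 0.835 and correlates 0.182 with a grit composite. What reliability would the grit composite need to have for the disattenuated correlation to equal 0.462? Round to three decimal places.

0.186

r_true = r_obs / √(r_xx · r_yy) ⇒ 0.462 = 0.182 / √(0.835 · r_yy).
√(0.835 · r_yy) = 0.182 / 0.462 = 0.3939; 0.835 · r_yy = 0.1552; r_yy = 0.1552 / 0.835 ≈ 0.186.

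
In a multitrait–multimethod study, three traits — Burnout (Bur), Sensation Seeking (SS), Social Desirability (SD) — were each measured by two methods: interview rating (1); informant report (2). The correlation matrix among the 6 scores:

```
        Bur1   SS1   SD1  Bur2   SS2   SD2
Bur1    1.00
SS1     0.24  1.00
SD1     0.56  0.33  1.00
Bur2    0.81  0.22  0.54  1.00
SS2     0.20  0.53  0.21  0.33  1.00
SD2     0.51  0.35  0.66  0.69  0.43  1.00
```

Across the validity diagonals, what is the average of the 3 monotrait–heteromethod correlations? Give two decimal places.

0.67

Convergent values: 0.81, 0.53, 0.66; mean = 2.00/3 = 0.67.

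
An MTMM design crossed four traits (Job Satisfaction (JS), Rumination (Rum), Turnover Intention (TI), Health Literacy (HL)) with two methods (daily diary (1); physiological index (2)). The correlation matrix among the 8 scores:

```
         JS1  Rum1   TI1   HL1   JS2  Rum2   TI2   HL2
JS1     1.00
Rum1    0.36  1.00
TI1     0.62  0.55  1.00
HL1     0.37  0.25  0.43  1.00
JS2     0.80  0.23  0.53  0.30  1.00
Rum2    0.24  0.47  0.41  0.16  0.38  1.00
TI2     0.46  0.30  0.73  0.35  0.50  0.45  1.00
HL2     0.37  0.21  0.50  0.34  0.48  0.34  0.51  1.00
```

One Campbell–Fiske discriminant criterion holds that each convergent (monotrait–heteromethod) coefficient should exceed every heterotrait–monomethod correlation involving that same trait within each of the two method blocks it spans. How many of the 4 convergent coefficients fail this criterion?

Each convergent coefficient versus the relevant comparison correlations:
JS (methods 1·2): 0.80 vs {0.36, 0.38, 0.62, 0.50, 0.37, 0.48} → pass.
Rum (methods 1·2): 0.47 vs {0.36, 0.38, 0.55, 0.45, 0.25, 0.34} → fail.
TI (methods 1·2): 0.73 vs {0.62, 0.50, 0.55, 0.45, 0.43, 0.51} → pass.
HL (methods 1·2): 0.34 vs {0.37, 0.48, 0.25, 0.34, 0.43, 0.51} → fail.
2 of 4 fail.

2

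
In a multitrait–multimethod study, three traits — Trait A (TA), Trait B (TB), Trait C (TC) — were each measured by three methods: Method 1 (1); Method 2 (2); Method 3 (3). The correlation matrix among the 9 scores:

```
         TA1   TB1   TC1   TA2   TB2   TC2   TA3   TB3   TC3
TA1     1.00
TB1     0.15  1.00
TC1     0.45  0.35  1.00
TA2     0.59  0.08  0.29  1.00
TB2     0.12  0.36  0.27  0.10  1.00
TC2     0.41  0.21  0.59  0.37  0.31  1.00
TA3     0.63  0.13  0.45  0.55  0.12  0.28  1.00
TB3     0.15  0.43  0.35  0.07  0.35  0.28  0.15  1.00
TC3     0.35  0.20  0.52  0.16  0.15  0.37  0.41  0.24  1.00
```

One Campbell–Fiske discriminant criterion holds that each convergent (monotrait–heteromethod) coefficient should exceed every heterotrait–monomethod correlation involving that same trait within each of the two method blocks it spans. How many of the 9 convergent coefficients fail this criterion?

1

Convergent coefficients and their comparison sets:
TA (methods 1·2): 0.59 vs {0.15, 0.10, 0.45, 0.37} → pass.
TA (methods 1·3): 0.63 vs {0.15, 0.15, 0.45, 0.41} → pass.
TA (methods 2·3): 0.55 vs {0.10, 0.15, 0.37, 0.41} → pass.
TB (methods 1·2): 0.36 vs {0.15, 0.10, 0.35, 0.31} → pass.
TB (methods 1·3): 0.43 vs {0.15, 0.15, 0.35, 0.24} → pass.
TB (methods 2·3): 0.35 vs {0.10, 0.15, 0.31, 0.24} → pass.
TC (methods 1·2): 0.59 vs {0.45, 0.37, 0.35, 0.31} → pass.
TC (methods 1·3): 0.52 vs {0.45, 0.41, 0.35, 0.24} → pass.
TC (methods 2·3): 0.37 vs {0.37, 0.41, 0.31, 0.24} → fail.
1 of 9 fail.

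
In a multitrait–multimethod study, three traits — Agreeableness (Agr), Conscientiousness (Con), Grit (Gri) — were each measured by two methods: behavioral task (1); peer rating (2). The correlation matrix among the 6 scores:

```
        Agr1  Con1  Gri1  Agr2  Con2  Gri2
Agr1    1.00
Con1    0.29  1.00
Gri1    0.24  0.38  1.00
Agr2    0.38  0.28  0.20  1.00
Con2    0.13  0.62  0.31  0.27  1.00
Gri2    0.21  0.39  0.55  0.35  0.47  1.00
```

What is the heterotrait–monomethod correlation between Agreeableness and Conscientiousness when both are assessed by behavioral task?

0.29

Different traits, same method: r(Agr1, Con1) = 0.29.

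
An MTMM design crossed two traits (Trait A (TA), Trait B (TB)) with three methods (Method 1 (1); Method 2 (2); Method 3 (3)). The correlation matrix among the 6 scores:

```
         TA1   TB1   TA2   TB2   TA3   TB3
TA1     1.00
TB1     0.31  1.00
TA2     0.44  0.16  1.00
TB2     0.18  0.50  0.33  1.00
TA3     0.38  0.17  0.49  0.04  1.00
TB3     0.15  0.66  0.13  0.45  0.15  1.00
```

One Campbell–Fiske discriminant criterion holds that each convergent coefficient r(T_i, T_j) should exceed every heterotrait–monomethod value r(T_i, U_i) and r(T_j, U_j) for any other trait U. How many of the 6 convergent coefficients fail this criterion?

0

Convergent coefficients and their comparison sets:
TA (methods 1·2): 0.44 vs {0.31, 0.33} → pass.
TA (methods 1·3): 0.38 vs {0.31, 0.15} → pass.
TA (methods 2·3): 0.49 vs {0.33, 0.15} → pass.
TB (methods 1·2): 0.50 vs {0.31, 0.33} → pass.
TB (methods 1·3): 0.66 vs {0.31, 0.15} → pass.
TB (methods 2·3): 0.45 vs {0.33, 0.15} → pass.
0 of 6 fail.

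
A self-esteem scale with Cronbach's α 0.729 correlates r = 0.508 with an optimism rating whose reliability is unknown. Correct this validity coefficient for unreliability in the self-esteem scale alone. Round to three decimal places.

Single correction: r_c = r_obs / √r_xx = 0.508 / √0.729 = 0.508 / 0.8538 ≈ 0.595.

0.595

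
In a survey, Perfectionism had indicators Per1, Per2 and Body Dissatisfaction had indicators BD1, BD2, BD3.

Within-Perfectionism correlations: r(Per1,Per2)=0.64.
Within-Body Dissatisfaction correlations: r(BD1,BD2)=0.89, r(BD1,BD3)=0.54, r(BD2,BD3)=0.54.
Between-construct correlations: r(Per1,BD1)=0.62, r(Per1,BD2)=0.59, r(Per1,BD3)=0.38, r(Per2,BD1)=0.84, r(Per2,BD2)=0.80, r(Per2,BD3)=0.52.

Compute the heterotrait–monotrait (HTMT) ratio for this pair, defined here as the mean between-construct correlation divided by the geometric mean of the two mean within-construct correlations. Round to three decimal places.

Mean between = 3.75/6 = 0.6250.
Mean within-Per = 0.64/1 = 0.6400; mean within-BD = 1.97/3 = 0.6567.
Geometric mean = √(0.6400 × 0.6567) = 0.6483.
HTMT = 0.6250 / 0.6483 = 0.964.

0.964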